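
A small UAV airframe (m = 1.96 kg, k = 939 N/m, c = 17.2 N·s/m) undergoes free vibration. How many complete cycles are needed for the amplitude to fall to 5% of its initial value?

3 cycles

ζ = c/(2√(km)) = 17.2/(2√(939 × 1.96)) = 17.2/85.80 = 0.2005.
Logarithmic decrement δ = 2πζ/√(1 − ζ²) = 2π × 0.2005/√(1 − 0.0402) = 1.286.
x_n/x₀ = e^(−nδ) ≤ 0.05; take ln: n ≥ ln(1/0.05)/δ = 2.996/1.286 = 2.330.
So 3 complete cycles are required.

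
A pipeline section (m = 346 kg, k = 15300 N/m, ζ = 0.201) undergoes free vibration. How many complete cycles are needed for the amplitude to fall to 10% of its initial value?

Logarithmic decrement δ = 2πζ/√(1 − ζ²) = 2π × 0.2010/√(1 − 0.0404) = 1.289.
x_n/x₀ = e^(−nδ) ≤ 0.1; take ln: n ≥ ln(1/0.1)/δ = 2.303/1.289 = 1.786.
So 2 complete cycles are required.

2 cycles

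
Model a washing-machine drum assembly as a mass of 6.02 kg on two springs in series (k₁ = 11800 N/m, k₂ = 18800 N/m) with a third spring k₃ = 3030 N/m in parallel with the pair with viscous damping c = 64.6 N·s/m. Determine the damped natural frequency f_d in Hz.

Series pair: k_s = k₁k₂/(k₁+k₂) = (11800)(18800)/(11800 + 18800) = 7250 N/m. In parallel with k₃: k_eq = 7250 + 3030 = 10280 N/m.
ω_n = √(k_eq/m) = √(10280/6.02) = 41.32 rad/s.
Critical damping c_c = 2√(k_eq·m) = 2√(10280 × 6.02) = 497.5 N·s/m, so ζ = c/c_c = 64.6/497.5 = 0.1298.
ω_d = ω_n√(1 − ζ²) = 41.32 × √(1 − 0.0169) = 40.97 rad/s.
f_d = ω_d/(2π) = 6.521 Hz.

6.52 Hz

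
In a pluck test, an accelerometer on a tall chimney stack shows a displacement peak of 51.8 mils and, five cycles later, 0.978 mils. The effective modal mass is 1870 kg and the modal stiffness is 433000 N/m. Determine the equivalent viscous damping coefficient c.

7130 N·s/m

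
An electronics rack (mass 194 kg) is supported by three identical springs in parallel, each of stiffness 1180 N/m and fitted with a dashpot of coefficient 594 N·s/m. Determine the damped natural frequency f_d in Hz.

0.635 Hz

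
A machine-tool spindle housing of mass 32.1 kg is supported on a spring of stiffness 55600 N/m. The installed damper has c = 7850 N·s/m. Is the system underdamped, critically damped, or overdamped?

c_c = 2√(k·m) = 2672 N·s/m; ζ = c/c_c = 7850/2672 = 2.94.
Since ζ > 1 the system is overdamped.

overdamped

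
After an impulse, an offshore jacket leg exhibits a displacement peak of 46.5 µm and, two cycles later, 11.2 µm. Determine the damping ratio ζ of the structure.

Logarithmic decrement δ = (1/n)·ln(x₀/x_n) = (1/2)·ln(46.5/11.2) = (1/2)·ln(4.152) = 0.7118.
ζ = δ/√(4π² + δ²) = 0.7118/√(39.48 + 0.507) = 0.7118/6.323 = 0.1126.

0.113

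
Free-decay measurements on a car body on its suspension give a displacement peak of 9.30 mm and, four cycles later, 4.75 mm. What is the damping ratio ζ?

0.0267

Logarithmic decrement δ = (1/n)·ln(x₀/x_n) = (1/4)·ln(9.30/4.75) = (1/4)·ln(1.958) = 0.1680.
ζ = δ/√(4π² + δ²) = 0.1680/√(39.48 + 0.0282) = 0.1680/6.285 = 0.02672.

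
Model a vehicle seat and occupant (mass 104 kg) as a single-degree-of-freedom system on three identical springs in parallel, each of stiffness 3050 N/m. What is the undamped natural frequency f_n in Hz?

1.49 Hz

Parallel springs add: k_eq = 3 × 3050 = 9150 N/m.
ω_n = √(k_eq/m) = √(9150/104) = √87.98 = 9.380 rad/s.
f_n = ω_n/(2π) = 9.380/6.283 = 1.493 Hz.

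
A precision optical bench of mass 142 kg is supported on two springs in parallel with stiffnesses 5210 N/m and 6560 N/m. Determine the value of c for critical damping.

2590 N·s/m

Parallel springs add: k_eq = 5210 + 6560 = 11770 N/m.
c_c = 2√(k_eq·m) = 2√(11770 × 142) = 2 × 1293 = 2586 N·s/m.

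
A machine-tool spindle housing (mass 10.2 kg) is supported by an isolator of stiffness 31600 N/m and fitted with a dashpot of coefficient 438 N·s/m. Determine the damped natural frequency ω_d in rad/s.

ω_n = √(k/m) = √(31600/10.2) = 55.66 rad/s.
Critical damping c_c = 2√(k·m) = 2√(31600 × 10.2) = 1135 N·s/m, so ζ = c/c_c = 438/1135 = 0.3857.
ω_d = ω_n√(1 − ζ²) = 55.66 × √(1 − 0.149) = 51.35 rad/s.

51.4 rad/s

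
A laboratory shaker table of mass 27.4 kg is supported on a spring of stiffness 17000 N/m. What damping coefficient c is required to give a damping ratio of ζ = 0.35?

c_c = 2√(k·m) = 2√(17000 × 27.4) = 1365 N·s/m.
c = ζ·c_c = 0.35 × 1365 = 477.7 N·s/m.

478 N·s/m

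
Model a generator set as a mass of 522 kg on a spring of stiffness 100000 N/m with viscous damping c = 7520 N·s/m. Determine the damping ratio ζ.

0.520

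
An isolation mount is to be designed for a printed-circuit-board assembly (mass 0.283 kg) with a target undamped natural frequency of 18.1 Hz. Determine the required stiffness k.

3660 N/m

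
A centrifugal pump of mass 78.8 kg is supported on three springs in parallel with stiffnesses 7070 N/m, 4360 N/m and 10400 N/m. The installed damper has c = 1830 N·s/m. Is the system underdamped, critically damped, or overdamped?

underdamped

Parallel springs add: k_eq = 7070 + 4360 + 10400 = 21830 N/m.
c_c = 2√(k_eq·m) = 2623 N·s/m; ζ = c/c_c = 1830/2623 = 0.698.
Since ζ < 1 the system is underdamped.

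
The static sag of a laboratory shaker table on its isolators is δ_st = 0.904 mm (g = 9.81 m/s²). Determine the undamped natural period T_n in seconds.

ω_n = √(g/δ_st) = √(9.81/0.000904) = √10850 = 104.2 rad/s.
T_n = 2π/ω_n = 6.283/104.2 = 0.06032 s.

0.0603 s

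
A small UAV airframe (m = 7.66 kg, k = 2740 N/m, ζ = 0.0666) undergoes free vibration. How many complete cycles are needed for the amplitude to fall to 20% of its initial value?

Logarithmic decrement δ = 2πζ/√(1 − ζ²) = 2π × 0.06660/√(1 − 0.00444) = 0.4194.
x_n/x₀ = e^(−nδ) ≤ 0.2; take ln: n ≥ ln(1/0.2)/δ = 1.609/0.4194 = 3.838.
So 4 complete cycles are required.

4 cycles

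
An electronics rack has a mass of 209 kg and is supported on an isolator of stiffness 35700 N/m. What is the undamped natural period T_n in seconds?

0.481 s

ω_n = √(k/m) = √(35700/209) = √170.8 = 13.07 rad/s.
T_n = 2π/ω_n = 6.283/13.07 = 0.4807 s.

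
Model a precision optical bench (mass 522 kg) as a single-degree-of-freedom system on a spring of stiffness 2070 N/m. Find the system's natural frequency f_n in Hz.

ω_n = √(k/m) = √(2070/522) = √3.966 = 1.991 rad/s.
f_n = ω_n/(2π) = 1.991/6.283 = 0.3169 Hz.

0.317 Hz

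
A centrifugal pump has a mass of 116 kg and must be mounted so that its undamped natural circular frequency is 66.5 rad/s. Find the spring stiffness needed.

k = m·ω_n² = 116 × 66.50² = 116 × 4422 = 513000 N/m.

513000 N/m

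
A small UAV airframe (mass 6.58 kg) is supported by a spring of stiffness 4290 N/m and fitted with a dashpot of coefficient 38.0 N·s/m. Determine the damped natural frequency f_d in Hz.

ω_n = √(k/m) = √(4290/6.58) = 25.53 rad/s.
Critical damping c_c = 2√(k·m) = 2√(4290 × 6.58) = 336.0 N·s/m, so ζ = c/c_c = 38.0/336.0 = 0.1131.
ω_d = ω_n√(1 − ζ²) = 25.53 × √(1 − 0.0128) = 25.37 rad/s.
f_d = ω_d/(2π) = 4.038 Hz.

4.04 Hz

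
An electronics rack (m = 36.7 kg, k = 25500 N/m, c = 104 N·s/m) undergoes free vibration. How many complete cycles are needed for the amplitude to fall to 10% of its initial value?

ζ = c/(2√(km)) = 104/(2√(25500 × 36.7)) = 104/1935 = 0.05375.
Logarithmic decrement δ = 2πζ/√(1 − ζ²) = 2π × 0.05375/√(1 − 0.00289) = 0.3382.
x_n/x₀ = e^(−nδ) ≤ 0.1; take ln: n ≥ ln(1/0.1)/δ = 2.303/0.3382 = 6.808.
So 7 complete cycles are required.

7 cycles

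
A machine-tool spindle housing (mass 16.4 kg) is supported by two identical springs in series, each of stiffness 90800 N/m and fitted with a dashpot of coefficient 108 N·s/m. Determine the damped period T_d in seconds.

0.120 s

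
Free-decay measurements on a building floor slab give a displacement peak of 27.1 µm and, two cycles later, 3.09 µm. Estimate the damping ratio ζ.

0.170

Logarithmic decrement δ = (1/n)·ln(x₀/x_n) = (1/2)·ln(27.1/3.09) = (1/2)·ln(8.770) = 1.086.
ζ = δ/√(4π² + δ²) = 1.086/√(39.48 + 1.18) = 1.086/6.376 = 0.1703.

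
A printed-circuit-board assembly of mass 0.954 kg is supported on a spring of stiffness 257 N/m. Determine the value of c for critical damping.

31.3 N·s/m

c_c = 2√(k·m) = 2√(257.0 × 0.954) = 2 × 15.66 = 31.32 N·s/m.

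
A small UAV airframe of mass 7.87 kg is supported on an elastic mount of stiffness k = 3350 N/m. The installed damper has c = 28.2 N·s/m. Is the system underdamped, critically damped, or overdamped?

c_c = 2√(k·m) = 324.7 N·s/m; ζ = c/c_c = 28.2/324.7 = 0.0868.
Since ζ < 1 the system is underdamped.

underdamped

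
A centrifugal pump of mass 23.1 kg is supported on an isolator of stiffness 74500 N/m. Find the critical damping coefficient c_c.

c_c = 2√(k·m) = 2√(74500 × 23.1) = 2 × 1312 = 2624 N·s/m.

2620 N·s/m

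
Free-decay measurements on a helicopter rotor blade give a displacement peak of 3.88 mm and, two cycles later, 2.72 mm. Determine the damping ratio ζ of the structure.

0.0283

Logarithmic decrement δ = (1/n)·ln(x₀/x_n) = (1/2)·ln(3.88/2.72) = (1/2)·ln(1.426) = 0.1776.
ζ = δ/√(4π² + δ²) = 0.1776/√(39.48 + 0.0315) = 0.1776/6.286 = 0.02825.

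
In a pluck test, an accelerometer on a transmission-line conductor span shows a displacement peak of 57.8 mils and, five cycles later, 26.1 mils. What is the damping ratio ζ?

Logarithmic decrement δ = (1/n)·ln(x₀/x_n) = (1/5)·ln(57.8/26.1) = (1/5)·ln(2.215) = 0.1590.
ζ = δ/√(4π² + δ²) = 0.1590/√(39.48 + 0.0253) = 0.1590/6.285 = 0.02530.

0.0253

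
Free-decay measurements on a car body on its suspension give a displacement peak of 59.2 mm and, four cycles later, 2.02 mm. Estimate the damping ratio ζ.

0.133

Logarithmic decrement δ = (1/n)·ln(x₀/x_n) = (1/4)·ln(59.2/2.02) = (1/4)·ln(29.31) = 0.8445.
ζ = δ/√(4π² + δ²) = 0.8445/√(39.48 + 0.713) = 0.8445/6.340 = 0.1332.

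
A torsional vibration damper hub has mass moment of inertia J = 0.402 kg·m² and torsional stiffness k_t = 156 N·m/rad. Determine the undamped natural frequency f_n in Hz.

3.14 Hz

ω_n = √(k_t/J) = √(156/0.402) = √388.1 = 19.70 rad/s.
f_n = ω_n/(2π) = 19.70/6.283 = 3.135 Hz.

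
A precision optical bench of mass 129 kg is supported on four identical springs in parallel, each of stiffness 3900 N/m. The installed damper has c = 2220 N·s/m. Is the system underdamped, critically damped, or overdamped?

Parallel springs add: k_eq = 4 × 3900 = 15600 N/m.
c_c = 2√(k_eq·m) = 2837 N·s/m; ζ = c/c_c = 2220/2837 = 0.782.
Since ζ < 1 the system is underdamped.

underdamped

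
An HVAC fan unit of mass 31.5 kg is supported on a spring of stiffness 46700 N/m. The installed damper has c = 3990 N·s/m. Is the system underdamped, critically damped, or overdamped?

c_c = 2√(k·m) = 2426 N·s/m; ζ = c/c_c = 3990/2426 = 1.64.
Since ζ > 1 the system is overdamped.

overdamped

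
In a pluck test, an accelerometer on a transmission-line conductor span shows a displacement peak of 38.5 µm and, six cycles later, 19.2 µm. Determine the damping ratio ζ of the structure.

0.0185

Logarithmic decrement δ = (1/n)·ln(x₀/x_n) = (1/6)·ln(38.5/19.2) = (1/6)·ln(2.005) = 0.1160.
ζ = δ/√(4π² + δ²) = 0.1160/√(39.48 + 0.0134) = 0.1160/6.284 = 0.01845.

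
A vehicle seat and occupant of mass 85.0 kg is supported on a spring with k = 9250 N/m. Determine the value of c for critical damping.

1770 N·s/m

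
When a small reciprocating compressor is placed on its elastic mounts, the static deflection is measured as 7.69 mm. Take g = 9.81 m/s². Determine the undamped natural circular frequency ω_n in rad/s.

ω_n = √(g/δ_st) = √(9.81/0.00769) = √1276 = 35.72 rad/s.

35.7 rad/s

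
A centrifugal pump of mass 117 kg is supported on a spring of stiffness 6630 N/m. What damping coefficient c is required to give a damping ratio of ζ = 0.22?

388 N·s/m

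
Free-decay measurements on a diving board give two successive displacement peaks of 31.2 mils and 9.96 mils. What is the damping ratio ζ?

Logarithmic decrement δ = (1/n)·ln(x₀/x_n) = (1/1)·ln(31.2/9.96) = (1/1)·ln(3.133) = 1.142.
ζ = δ/√(4π² + δ²) = 1.142/√(39.48 + 1.30) = 1.142/6.386 = 0.1788.

0.179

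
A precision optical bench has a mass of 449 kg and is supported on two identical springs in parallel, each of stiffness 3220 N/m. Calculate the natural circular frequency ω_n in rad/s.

3.79 rad/s

Parallel springs add: k_eq = 2 × 3220 = 6440 N/m.
ω_n = √(k_eq/m) = √(6440/449) = √14.34 = 3.787 rad/s.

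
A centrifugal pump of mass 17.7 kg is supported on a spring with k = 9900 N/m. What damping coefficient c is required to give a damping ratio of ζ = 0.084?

70.3 N·s/m

c_c = 2√(k·m) = 2√(9900 × 17.7) = 837.2 N·s/m.
c = ζ·c_c = 0.084 × 837.2 = 70.33 N·s/m.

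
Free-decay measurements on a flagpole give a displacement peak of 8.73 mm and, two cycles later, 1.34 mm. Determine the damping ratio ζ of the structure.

0.148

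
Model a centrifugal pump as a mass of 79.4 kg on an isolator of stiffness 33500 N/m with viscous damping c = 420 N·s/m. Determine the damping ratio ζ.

ω_n = √(k/m) = √(33500/79.4) = 20.54 rad/s.
Critical damping c_c = 2√(k·m) = 2√(33500 × 79.4) = 3262 N·s/m, so ζ = c/c_c = 420/3262 = 0.1288.

0.129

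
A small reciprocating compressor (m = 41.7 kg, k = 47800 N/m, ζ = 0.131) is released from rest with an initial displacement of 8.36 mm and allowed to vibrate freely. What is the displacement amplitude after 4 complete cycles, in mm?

Logarithmic decrement δ = 2πζ/√(1 − ζ²) = 2π × 0.1310/√(1 − 0.0172) = 0.8303.
After n cycles, x_n/x₀ = e^(−nδ), so x_4 = 8.36 × e^(−4 × 0.8303) = 8.36 × 0.03612 = 0.3019 mm.

0.302 mm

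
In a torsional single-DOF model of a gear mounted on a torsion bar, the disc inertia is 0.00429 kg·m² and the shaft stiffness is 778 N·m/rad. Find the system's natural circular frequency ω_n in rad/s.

426 rad/s

ω_n = √(k_t/J) = √(778/0.00429) = √181400 = 425.9 rad/s.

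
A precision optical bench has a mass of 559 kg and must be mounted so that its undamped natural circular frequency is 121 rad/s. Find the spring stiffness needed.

k = m·ω_n² = 559 × 121.0² = 559 × 14640 = 8184000 N/m.

8180000 N/m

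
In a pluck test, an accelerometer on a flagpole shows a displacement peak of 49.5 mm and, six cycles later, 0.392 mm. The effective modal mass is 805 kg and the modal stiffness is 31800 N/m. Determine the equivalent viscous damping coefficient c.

Logarithmic decrement δ = (1/n)·ln(x₀/x_n) = (1/6)·ln(49.5/0.392) = (1/6)·ln(126.3) = 0.8064.
ζ = δ/√(4π² + δ²) = 0.8064/√(39.48 + 0.650) = 0.8064/6.335 = 0.1273.
c = ζ · 2√(km) = 0.1273 × 2√(31800 × 805) = 0.1273 × 10120 = 1288 N·s/m.

1290 N·s/m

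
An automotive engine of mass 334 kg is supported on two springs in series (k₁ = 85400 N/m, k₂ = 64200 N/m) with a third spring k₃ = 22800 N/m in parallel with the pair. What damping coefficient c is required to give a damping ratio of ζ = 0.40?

3560 N·s/m

Series pair: k_s = k₁k₂/(k₁+k₂) = (85400)(64200)/(85400 + 64200) = 36650 N/m. In parallel with k₃: k_eq = 36650 + 22800 = 59450 N/m.
c_c = 2√(k_eq·m) = 2√(59450 × 334) = 8912 N·s/m.
c = ζ·c_c = 0.40 × 8912 = 3565 N·s/m.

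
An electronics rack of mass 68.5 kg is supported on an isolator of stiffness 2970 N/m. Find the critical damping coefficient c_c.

902 N·s/m

c_c = 2√(k·m) = 2√(2970 × 68.5) = 2 × 451.0 = 902.1 N·s/m.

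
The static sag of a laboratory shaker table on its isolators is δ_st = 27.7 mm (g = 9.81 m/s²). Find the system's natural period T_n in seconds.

ω_n = √(g/δ_st) = √(9.81/0.0277) = √354.2 = 18.82 rad/s.
T_n = 2π/ω_n = 6.283/18.82 = 0.3339 s.

0.334 s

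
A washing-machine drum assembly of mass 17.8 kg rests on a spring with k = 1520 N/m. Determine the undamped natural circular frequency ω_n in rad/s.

ω_n = √(k/m) = √(1520/17.8) = √85.39 = 9.241 rad/s.

9.24 rad/s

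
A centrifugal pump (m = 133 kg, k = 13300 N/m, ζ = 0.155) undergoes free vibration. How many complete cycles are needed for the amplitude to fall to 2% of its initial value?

4 cycles

Logarithmic decrement δ = 2πζ/√(1 − ζ²) = 2π × 0.1550/√(1 − 0.0240) = 0.9858.
x_n/x₀ = e^(−nδ) ≤ 0.02; take ln: n ≥ ln(1/0.02)/δ = 3.912/0.9858 = 3.968.
So 4 complete cycles are required.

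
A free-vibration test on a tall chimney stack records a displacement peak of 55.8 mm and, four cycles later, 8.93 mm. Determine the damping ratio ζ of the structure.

Logarithmic decrement δ = (1/n)·ln(x₀/x_n) = (1/4)·ln(55.8/8.93) = (1/4)·ln(6.249) = 0.4581.
ζ = δ/√(4π² + δ²) = 0.4581/√(39.48 + 0.210) = 0.4581/6.300 = 0.07271.

0.0727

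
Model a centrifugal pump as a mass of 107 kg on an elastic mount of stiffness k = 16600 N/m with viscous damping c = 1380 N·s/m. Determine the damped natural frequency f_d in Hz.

ω_n = √(k/m) = √(16600/107) = 12.46 rad/s.
Critical damping c_c = 2√(k·m) = 2√(16600 × 107) = 2665 N·s/m, so ζ = c/c_c = 1380/2665 = 0.5177.
ω_d = ω_n√(1 − ζ²) = 12.46 × √(1 − 0.268) = 10.66 rad/s.
f_d = ω_d/(2π) = 1.696 Hz.

1.70 Hz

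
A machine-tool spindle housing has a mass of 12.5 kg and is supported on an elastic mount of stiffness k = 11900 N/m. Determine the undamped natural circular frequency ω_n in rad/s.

30.9 rad/s

ω_n = √(k/m) = √(11900/12.5) = √952.0 = 30.85 rad/s.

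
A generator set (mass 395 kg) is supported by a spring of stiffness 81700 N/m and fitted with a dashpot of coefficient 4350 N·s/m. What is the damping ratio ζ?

0.383

ω_n = √(k/m) = √(81700/395) = 14.38 rad/s.
Critical damping c_c = 2√(k·m) = 2√(81700 × 395) = 11360 N·s/m, so ζ = c/c_c = 4350/11360 = 0.3829.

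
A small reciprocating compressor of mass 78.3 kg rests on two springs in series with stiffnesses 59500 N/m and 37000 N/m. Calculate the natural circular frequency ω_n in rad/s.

Series springs: 1/k_eq = 1/59500 + 1/37000 = 4.383×10^-5, so k_eq = 22810 N/m.
ω_n = √(k_eq/m) = √(22810/78.3) = √291.4 = 17.07 rad/s.

17.1 rad/s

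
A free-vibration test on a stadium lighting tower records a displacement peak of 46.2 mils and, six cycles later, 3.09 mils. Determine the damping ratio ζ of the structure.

0.0716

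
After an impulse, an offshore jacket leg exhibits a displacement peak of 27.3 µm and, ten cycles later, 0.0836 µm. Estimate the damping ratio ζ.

0.0917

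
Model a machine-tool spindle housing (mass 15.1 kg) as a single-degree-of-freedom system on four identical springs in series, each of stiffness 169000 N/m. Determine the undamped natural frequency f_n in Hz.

8.42 Hz

Series springs: 1/k_eq = 4/169000, so k_eq = 169000/4 = 42250 N/m.
ω_n = √(k_eq/m) = √(42250/15.1) = √2798 = 52.90 rad/s.
f_n = ω_n/(2π) = 52.90/6.283 = 8.419 Hz.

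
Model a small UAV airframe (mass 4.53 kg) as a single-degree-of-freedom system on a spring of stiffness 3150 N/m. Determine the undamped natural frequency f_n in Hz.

4.20 Hz

ω_n = √(k/m) = √(3150/4.53) = √695.4 = 26.37 rad/s.
f_n = ω_n/(2π) = 26.37/6.283 = 4.197 Hz.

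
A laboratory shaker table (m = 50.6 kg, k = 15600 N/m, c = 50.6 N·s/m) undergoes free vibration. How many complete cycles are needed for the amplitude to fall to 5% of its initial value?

17 cycles

ζ = c/(2√(km)) = 50.6/(2√(15600 × 50.6)) = 50.6/1777 = 0.02848.
Logarithmic decrement δ = 2πζ/√(1 − ζ²) = 2π × 0.02848/√(1 − 0.000811) = 0.1790.
x_n/x₀ = e^(−nδ) ≤ 0.05; take ln: n ≥ ln(1/0.05)/δ = 2.996/0.1790 = 16.74.
So 17 complete cycles are required.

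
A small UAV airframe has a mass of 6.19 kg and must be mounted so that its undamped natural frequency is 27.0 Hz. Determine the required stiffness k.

178000 N/m

ω_n = 2πf_n = 2π × 27.0 = 169.6 rad/s.
k = m·ω_n² = 6.19 × 169.6² = 6.19 × 28780 = 178100 N/m.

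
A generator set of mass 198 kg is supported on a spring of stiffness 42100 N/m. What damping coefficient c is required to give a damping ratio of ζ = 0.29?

c_c = 2√(k·m) = 2√(42100 × 198) = 5774 N·s/m.
c = ζ·c_c = 0.29 × 5774 = 1675 N·s/m.

1670 N·s/m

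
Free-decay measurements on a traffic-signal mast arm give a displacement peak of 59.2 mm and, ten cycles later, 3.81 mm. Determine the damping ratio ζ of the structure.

0.0436

Logarithmic decrement δ = (1/n)·ln(x₀/x_n) = (1/10)·ln(59.2/3.81) = (1/10)·ln(15.54) = 0.2743.
ζ = δ/√(4π² + δ²) = 0.2743/√(39.48 + 0.0753) = 0.2743/6.289 = 0.04362.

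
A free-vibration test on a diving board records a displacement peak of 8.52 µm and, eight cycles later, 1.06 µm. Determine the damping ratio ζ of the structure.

0.0414

Logarithmic decrement δ = (1/n)·ln(x₀/x_n) = (1/8)·ln(8.52/1.06) = (1/8)·ln(8.038) = 0.2605.
ζ = δ/√(4π² + δ²) = 0.2605/√(39.48 + 0.0679) = 0.2605/6.289 = 0.04143.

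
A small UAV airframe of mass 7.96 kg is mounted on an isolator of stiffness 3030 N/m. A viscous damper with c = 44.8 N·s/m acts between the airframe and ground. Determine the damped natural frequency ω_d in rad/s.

19.3 rad/s

ω_n = √(k/m) = √(3030/7.96) = 19.51 rad/s.
Critical damping c_c = 2√(k·m) = 2√(3030 × 7.96) = 310.6 N·s/m, so ζ = c/c_c = 44.8/310.6 = 0.1442.
ω_d = ω_n√(1 − ζ²) = 19.51 × √(1 − 0.0208) = 19.31 rad/s.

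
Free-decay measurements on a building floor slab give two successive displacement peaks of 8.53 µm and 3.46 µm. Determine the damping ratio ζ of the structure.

Logarithmic decrement δ = (1/n)·ln(x₀/x_n) = (1/1)·ln(8.53/3.46) = (1/1)·ln(2.465) = 0.9023.
ζ = δ/√(4π² + δ²) = 0.9023/√(39.48 + 0.814) = 0.9023/6.348 = 0.1422.

0.142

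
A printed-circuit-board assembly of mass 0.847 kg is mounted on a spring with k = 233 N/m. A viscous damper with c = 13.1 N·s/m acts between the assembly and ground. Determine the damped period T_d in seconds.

0.428 s

ω_n = √(k/m) = √(233.0/0.847) = 16.59 rad/s.
Critical damping c_c = 2√(k·m) = 2√(233.0 × 0.847) = 28.10 N·s/m, so ζ = c/c_c = 13.1/28.10 = 0.4663.
ω_d = ω_n√(1 − ζ²) = 16.59 × √(1 − 0.217) = 14.67 rad/s.
T_d = 2π/ω_d = 0.4282 s.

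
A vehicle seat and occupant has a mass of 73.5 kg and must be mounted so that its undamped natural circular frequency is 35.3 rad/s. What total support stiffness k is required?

91600 N/m

k = m·ω_n² = 73.5 × 35.30² = 73.5 × 1246 = 91590 N/m.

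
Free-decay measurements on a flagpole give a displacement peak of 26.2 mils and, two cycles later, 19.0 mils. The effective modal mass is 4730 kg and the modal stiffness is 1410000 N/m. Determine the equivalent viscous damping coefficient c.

4180 N·s/m

Logarithmic decrement δ = (1/n)·ln(x₀/x_n) = (1/2)·ln(26.2/19.0) = (1/2)·ln(1.379) = 0.1607.
ζ = δ/√(4π² + δ²) = 0.1607/√(39.48 + 0.0258) = 0.1607/6.285 = 0.02556.
c = ζ · 2√(km) = 0.02556 × 2√(1410000 × 4730) = 0.02556 × 163300 = 4175 N·s/m.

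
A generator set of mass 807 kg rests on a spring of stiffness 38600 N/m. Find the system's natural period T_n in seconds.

0.908 s

ω_n = √(k/m) = √(38600/807) = √47.83 = 6.916 rad/s.
T_n = 2π/ω_n = 6.283/6.916 = 0.9085 s.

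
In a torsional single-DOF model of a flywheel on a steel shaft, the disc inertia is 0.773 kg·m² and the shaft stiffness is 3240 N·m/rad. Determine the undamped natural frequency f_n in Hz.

ω_n = √(k_t/J) = √(3240/0.773) = √4191 = 64.74 rad/s.
f_n = ω_n/(2π) = 64.74/6.283 = 10.30 Hz.

10.3 Hz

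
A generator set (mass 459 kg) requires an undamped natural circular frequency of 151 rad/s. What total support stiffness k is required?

k = m·ω_n² = 459 × 151.0² = 459 × 22800 = 10470000 N/m.

10500000 N/m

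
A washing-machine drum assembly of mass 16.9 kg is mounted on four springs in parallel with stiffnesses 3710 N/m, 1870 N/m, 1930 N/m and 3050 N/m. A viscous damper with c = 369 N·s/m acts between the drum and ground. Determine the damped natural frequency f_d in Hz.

Parallel springs add: k_eq = 3710 + 1870 + 1930 + 3050 = 10560 N/m.
ω_n = √(k_eq/m) = √(10560/16.9) = 25.00 rad/s.
Critical damping c_c = 2√(k_eq·m) = 2√(10560 × 16.9) = 844.9 N·s/m, so ζ = c/c_c = 369/844.9 = 0.4367.
ω_d = ω_n√(1 − ζ²) = 25.00 × √(1 − 0.191) = 22.49 rad/s.
f_d = ω_d/(2π) = 3.579 Hz.

3.58 Hz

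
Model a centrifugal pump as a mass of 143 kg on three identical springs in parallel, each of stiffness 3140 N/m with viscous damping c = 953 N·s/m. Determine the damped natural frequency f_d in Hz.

1.18 Hz

Parallel springs add: k_eq = 3 × 3140 = 9420 N/m.
ω_n = √(k_eq/m) = √(9420/143) = 8.116 rad/s.
Critical damping c_c = 2√(k_eq·m) = 2√(9420 × 143) = 2321 N·s/m, so ζ = c/c_c = 953/2321 = 0.4106.
ω_d = ω_n√(1 − ζ²) = 8.116 × √(1 − 0.169) = 7.401 rad/s.
f_d = ω_d/(2π) = 1.178 Hz.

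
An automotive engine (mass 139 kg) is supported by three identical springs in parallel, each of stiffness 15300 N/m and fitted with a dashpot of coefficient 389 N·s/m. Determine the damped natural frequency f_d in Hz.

2.88 Hz

Parallel springs add: k_eq = 3 × 15300 = 45900 N/m.
ω_n = √(k_eq/m) = √(45900/139) = 18.17 rad/s.
Critical damping c_c = 2√(k_eq·m) = 2√(45900 × 139) = 5052 N·s/m, so ζ = c/c_c = 389/5052 = 0.07700.
ω_d = ω_n√(1 − ζ²) = 18.17 × √(1 − 0.00593) = 18.12 rad/s.
f_d = ω_d/(2π) = 2.884 Hz.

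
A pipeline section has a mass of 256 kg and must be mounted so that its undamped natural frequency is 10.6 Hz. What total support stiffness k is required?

1140000 N/m

ω_n = 2πf_n = 2π × 10.6 = 66.60 rad/s.
k = m·ω_n² = 256 × 66.60² = 256 × 4436 = 1136000 N/m.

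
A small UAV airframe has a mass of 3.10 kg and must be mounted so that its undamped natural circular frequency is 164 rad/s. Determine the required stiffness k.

83400 N/m

k = m·ω_n² = 3.10 × 164.0² = 3.10 × 26900 = 83380 N/m.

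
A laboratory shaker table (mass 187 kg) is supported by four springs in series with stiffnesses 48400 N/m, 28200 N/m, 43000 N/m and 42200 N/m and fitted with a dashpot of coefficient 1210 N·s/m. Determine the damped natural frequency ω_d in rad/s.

6.44 rad/s

Series springs: 1/k_eq = 1/48400 + 1/28200 + 1/43000 + 1/42200 = 0.0001031, so k_eq = 9702 N/m.
ω_n = √(k_eq/m) = √(9702/187) = 7.203 rad/s.
Critical damping c_c = 2√(k_eq·m) = 2√(9702 × 187) = 2694 N·s/m, so ζ = c/c_c = 1210/2694 = 0.4492.
ω_d = ω_n√(1 − ζ²) = 7.203 × √(1 − 0.202) = 6.435 rad/s.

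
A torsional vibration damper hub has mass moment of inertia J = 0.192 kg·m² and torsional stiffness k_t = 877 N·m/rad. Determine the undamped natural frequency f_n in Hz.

10.8 Hz

ω_n = √(k_t/J) = √(877/0.192) = √4568 = 67.58 rad/s.
f_n = ω_n/(2π) = 67.58/6.283 = 10.76 Hz.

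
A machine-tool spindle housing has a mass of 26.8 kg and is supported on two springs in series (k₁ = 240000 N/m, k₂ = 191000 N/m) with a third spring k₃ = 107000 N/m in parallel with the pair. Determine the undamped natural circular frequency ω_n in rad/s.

Series pair: k_s = k₁k₂/(k₁+k₂) = (240000)(191000)/(240000 + 191000) = 106400 N/m. In parallel with k₃: k_eq = 106400 + 107000 = 213400 N/m.
ω_n = √(k_eq/m) = √(213400/26.8) = √7961 = 89.22 rad/s.

89.2 rad/s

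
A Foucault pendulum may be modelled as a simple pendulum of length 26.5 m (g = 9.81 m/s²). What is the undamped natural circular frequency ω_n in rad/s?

0.608 rad/s

For a simple pendulum ω_n = √(g/L) = √(9.81/26.5) = √0.3702 = 0.6084 rad/s.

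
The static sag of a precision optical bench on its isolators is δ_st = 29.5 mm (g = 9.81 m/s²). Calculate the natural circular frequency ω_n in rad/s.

18.2 rad/s

ω_n = √(g/δ_st) = √(9.81/0.0295) = √332.5 = 18.24 rad/s.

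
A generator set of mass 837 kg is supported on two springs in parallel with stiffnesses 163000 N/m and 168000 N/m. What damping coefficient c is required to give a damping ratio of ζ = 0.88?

29300 N·s/m

Parallel springs add: k_eq = 163000 + 168000 = 331000 N/m.
c_c = 2√(k_eq·m) = 2√(331000 × 837) = 33290 N·s/m.
c = ζ·c_c = 0.88 × 33290 = 29290 N·s/m.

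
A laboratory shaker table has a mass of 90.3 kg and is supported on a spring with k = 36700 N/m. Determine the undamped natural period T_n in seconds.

0.312 s

ω_n = √(k/m) = √(36700/90.3) = √406.4 = 20.16 rad/s.
T_n = 2π/ω_n = 6.283/20.16 = 0.3117 s.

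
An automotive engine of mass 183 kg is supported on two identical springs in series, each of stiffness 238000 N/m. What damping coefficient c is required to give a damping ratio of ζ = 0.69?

Series springs: 1/k_eq = 2/238000, so k_eq = 238000/2 = 119000 N/m.
c_c = 2√(k_eq·m) = 2√(119000 × 183) = 9333 N·s/m.
c = ζ·c_c = 0.69 × 9333 = 6440 N·s/m.

6440 N·s/m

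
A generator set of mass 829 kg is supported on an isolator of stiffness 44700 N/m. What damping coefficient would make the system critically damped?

c_c = 2√(k·m) = 2√(44700 × 829) = 2 × 6087 = 12170 N·s/m.

12200 N·s/m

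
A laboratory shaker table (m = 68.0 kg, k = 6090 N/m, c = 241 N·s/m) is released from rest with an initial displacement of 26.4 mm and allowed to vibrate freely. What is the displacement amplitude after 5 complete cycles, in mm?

0.0662 mm

ζ = c/(2√(km)) = 241/(2√(6090 × 68.0)) = 241/1287 = 0.1873.
Logarithmic decrement δ = 2πζ/√(1 − ζ²) = 2π × 0.1873/√(1 − 0.0351) = 1.198.
After n cycles, x_n/x₀ = e^(−nδ), so x_5 = 26.4 × e^(−5 × 1.198) = 26.4 × 0.002507 = 0.06619 mm.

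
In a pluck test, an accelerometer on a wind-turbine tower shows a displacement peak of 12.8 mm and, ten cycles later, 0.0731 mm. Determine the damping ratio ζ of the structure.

Logarithmic decrement δ = (1/n)·ln(x₀/x_n) = (1/10)·ln(12.8/0.0731) = (1/10)·ln(175.1) = 0.5165.
ζ = δ/√(4π² + δ²) = 0.5165/√(39.48 + 0.267) = 0.5165/6.304 = 0.08193.

0.0819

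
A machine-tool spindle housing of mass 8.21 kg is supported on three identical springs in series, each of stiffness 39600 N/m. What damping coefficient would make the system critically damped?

Series springs: 1/k_eq = 3/39600, so k_eq = 39600/3 = 13200 N/m.
c_c = 2√(k_eq·m) = 2√(13200 × 8.21) = 2 × 329.2 = 658.4 N·s/m.

658 N·s/m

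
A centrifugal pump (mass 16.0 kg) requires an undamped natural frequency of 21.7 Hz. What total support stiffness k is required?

297000 N/m

ω_n = 2πf_n = 2π × 21.7 = 136.3 rad/s.
k = m·ω_n² = 16.0 × 136.3² = 16.0 × 18590 = 297400 N/m.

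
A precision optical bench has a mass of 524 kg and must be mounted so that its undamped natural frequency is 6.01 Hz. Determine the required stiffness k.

747000 N/m

ω_n = 2πf_n = 2π × 6.01 = 37.76 rad/s.
k = m·ω_n² = 524 × 37.76² = 524 × 1426 = 747200 N/m.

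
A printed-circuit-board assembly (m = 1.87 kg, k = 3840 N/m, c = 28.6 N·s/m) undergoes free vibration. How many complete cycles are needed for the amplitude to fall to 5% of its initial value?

ζ = c/(2√(km)) = 28.6/(2√(3840 × 1.87)) = 28.6/169.5 = 0.1688.
Logarithmic decrement δ = 2πζ/√(1 − ζ²) = 2π × 0.1688/√(1 − 0.0285) = 1.076.
x_n/x₀ = e^(−nδ) ≤ 0.05; take ln: n ≥ ln(1/0.05)/δ = 2.996/1.076 = 2.785.
So 3 complete cycles are required.

3 cycles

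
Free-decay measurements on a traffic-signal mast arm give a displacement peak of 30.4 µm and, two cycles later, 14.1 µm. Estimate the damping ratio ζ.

0.0610

Logarithmic decrement δ = (1/n)·ln(x₀/x_n) = (1/2)·ln(30.4/14.1) = (1/2)·ln(2.156) = 0.3841.
ζ = δ/√(4π² + δ²) = 0.3841/√(39.48 + 0.148) = 0.3841/6.295 = 0.06102.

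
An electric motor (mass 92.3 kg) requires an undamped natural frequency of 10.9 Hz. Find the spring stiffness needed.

ω_n = 2πf_n = 2π × 10.9 = 68.49 rad/s.
k = m·ω_n² = 92.3 × 68.49² = 92.3 × 4690 = 432900 N/m.

433000 N/m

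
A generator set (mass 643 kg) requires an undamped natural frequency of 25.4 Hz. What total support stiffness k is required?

16400000 N/m

ω_n = 2πf_n = 2π × 25.4 = 159.6 rad/s.
k = m·ω_n² = 643 × 159.6² = 643 × 25470 = 16380000 N/m.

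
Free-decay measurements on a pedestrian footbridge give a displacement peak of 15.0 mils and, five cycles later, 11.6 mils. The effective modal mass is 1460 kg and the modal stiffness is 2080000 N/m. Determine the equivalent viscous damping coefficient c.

Logarithmic decrement δ = (1/n)·ln(x₀/x_n) = (1/5)·ln(15.0/11.6) = (1/5)·ln(1.293) = 0.05141.
ζ = δ/√(4π² + δ²) = 0.05141/√(39.48 + 0.00264) = 0.05141/6.283 = 0.008182.
c = ζ · 2√(km) = 0.008182 × 2√(2080000 × 1460) = 0.008182 × 110200 = 901.7 N·s/m.

902 N·s/m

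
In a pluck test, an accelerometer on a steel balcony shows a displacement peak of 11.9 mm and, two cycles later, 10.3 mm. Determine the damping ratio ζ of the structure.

0.0115

Logarithmic decrement δ = (1/n)·ln(x₀/x_n) = (1/2)·ln(11.9/10.3) = (1/2)·ln(1.155) = 0.07220.
ζ = δ/√(4π² + δ²) = 0.07220/√(39.48 + 0.00521) = 0.07220/6.284 = 0.01149.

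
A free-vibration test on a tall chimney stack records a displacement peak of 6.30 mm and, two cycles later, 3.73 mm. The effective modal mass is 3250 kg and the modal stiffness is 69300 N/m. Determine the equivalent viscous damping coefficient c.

Logarithmic decrement δ = (1/n)·ln(x₀/x_n) = (1/2)·ln(6.30/3.73) = (1/2)·ln(1.689) = 0.2621.
ζ = δ/√(4π² + δ²) = 0.2621/√(39.48 + 0.0687) = 0.2621/6.289 = 0.04167.
c = ζ · 2√(km) = 0.04167 × 2√(69300 × 3250) = 0.04167 × 30010 = 1251 N·s/m.

1250 N·s/m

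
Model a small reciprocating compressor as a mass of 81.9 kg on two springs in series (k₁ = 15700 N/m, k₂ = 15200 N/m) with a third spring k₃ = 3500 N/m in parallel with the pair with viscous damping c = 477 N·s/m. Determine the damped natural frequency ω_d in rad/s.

Series pair: k_s = k₁k₂/(k₁+k₂) = (15700)(15200)/(15700 + 15200) = 7723 N/m. In parallel with k₃: k_eq = 7723 + 3500 = 11220 N/m.
ω_n = √(k_eq/m) = √(11220/81.9) = 11.71 rad/s.
Critical damping c_c = 2√(k_eq·m) = 2√(11220 × 81.9) = 1917 N·s/m, so ζ = c/c_c = 477/1917 = 0.2488.
ω_d = ω_n√(1 − ζ²) = 11.71 × √(1 − 0.0619) = 11.34 rad/s.

11.3 rad/s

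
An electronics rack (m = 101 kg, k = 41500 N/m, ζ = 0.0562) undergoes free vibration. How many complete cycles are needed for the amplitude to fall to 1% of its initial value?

14 cycles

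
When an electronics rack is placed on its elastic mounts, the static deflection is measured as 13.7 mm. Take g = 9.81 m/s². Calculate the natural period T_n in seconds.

ω_n = √(g/δ_st) = √(9.81/0.0137) = √716.1 = 26.76 rad/s.
T_n = 2π/ω_n = 6.283/26.76 = 0.2348 s.

0.235 s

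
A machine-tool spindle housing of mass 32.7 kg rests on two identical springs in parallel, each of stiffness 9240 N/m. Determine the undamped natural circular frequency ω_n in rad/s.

Parallel springs add: k_eq = 2 × 9240 = 18480 N/m.
ω_n = √(k_eq/m) = √(18480/32.7) = √565.1 = 23.77 rad/s.

23.8 rad/s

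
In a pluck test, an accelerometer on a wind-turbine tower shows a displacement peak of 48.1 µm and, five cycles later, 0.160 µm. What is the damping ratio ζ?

Logarithmic decrement δ = (1/n)·ln(x₀/x_n) = (1/5)·ln(48.1/0.160) = (1/5)·ln(300.6) = 1.141.
ζ = δ/√(4π² + δ²) = 1.141/√(39.48 + 1.30) = 1.141/6.386 = 0.1787.

0.179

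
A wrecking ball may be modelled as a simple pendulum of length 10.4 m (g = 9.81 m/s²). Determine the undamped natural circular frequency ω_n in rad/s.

0.971 rad/s

For a simple pendulum ω_n = √(g/L) = √(9.81/10.4) = √0.9433 = 0.9712 rad/s.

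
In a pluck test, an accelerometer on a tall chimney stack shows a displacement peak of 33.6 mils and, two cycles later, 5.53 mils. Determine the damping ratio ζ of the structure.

0.142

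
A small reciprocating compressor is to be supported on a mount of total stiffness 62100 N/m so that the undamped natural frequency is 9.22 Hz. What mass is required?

ω_n = 2πf_n = 2π × 9.22 = 57.93 rad/s.
m = k/ω_n² = 62100/57.93² = 62100/3356 = 18.50 kg.

18.5 kg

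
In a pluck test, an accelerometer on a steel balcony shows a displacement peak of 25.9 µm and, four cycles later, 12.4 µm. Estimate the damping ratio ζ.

0.0293

Logarithmic decrement δ = (1/n)·ln(x₀/x_n) = (1/4)·ln(25.9/12.4) = (1/4)·ln(2.089) = 0.1841.
ζ = δ/√(4π² + δ²) = 0.1841/√(39.48 + 0.0339) = 0.1841/6.286 = 0.02929.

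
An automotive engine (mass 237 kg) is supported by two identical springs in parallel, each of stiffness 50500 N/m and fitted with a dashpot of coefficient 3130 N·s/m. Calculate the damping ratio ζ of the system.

0.320

Parallel springs add: k_eq = 2 × 50500 = 101000 N/m.
ω_n = √(k_eq/m) = √(101000/237) = 20.64 rad/s.
Critical damping c_c = 2√(k_eq·m) = 2√(101000 × 237) = 9785 N·s/m, so ζ = c/c_c = 3130/9785 = 0.3199.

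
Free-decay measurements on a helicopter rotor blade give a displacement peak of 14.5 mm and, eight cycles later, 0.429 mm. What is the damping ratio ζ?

0.0699

Logarithmic decrement δ = (1/n)·ln(x₀/x_n) = (1/8)·ln(14.5/0.429) = (1/8)·ln(33.80) = 0.4401.
ζ = δ/√(4π² + δ²) = 0.4401/√(39.48 + 0.194) = 0.4401/6.299 = 0.06987.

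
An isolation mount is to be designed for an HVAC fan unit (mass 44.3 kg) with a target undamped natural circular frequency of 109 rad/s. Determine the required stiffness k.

k = m·ω_n² = 44.3 × 109.0² = 44.3 × 11880 = 526300 N/m.

526000 N/m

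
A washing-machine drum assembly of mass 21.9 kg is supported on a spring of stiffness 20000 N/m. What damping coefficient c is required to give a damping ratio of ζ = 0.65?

860 N·s/m

c_c = 2√(k·m) = 2√(20000 × 21.9) = 1324 N·s/m.
c = ζ·c_c = 0.65 × 1324 = 860.4 N·s/m.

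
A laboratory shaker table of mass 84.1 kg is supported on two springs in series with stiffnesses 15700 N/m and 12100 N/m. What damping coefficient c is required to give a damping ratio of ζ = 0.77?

Series springs: 1/k_eq = 1/15700 + 1/12100 = 0.0001463, so k_eq = 6833 N/m.
c_c = 2√(k_eq·m) = 2√(6833 × 84.1) = 1516 N·s/m.
c = ζ·c_c = 0.77 × 1516 = 1167 N·s/m.

1170 N·s/m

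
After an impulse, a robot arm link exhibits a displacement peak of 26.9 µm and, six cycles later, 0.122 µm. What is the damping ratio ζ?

0.142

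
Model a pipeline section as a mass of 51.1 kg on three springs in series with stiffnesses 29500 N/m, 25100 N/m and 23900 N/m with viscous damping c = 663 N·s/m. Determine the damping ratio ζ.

Series springs: 1/k_eq = 1/29500 + 1/25100 + 1/23900 = 0.0001156, so k_eq = 8652 N/m.
ω_n = √(k_eq/m) = √(8652/51.1) = 13.01 rad/s.
Critical damping c_c = 2√(k_eq·m) = 2√(8652 × 51.1) = 1330 N·s/m, so ζ = c/c_c = 663/1330 = 0.4986.

0.499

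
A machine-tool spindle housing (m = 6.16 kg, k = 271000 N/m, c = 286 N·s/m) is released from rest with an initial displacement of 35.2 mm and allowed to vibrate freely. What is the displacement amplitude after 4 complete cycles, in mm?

2.14 mm

ζ = c/(2√(km)) = 286/(2√(271000 × 6.16)) = 286/2584 = 0.1107.
Logarithmic decrement δ = 2πζ/√(1 − ζ²) = 2π × 0.1107/√(1 − 0.0122) = 0.6997.
After n cycles, x_n/x₀ = e^(−nδ), so x_4 = 35.2 × e^(−4 × 0.6997) = 35.2 × 0.06088 = 2.143 mm.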